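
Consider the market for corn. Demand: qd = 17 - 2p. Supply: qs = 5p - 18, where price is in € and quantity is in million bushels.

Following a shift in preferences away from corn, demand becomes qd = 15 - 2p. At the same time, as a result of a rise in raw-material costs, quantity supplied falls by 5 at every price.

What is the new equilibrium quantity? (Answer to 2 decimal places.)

4.14

Initially, 17 - 2p = 5p - 18, so 35 = 7p and p = 5, q = 7.
The shock moves the curves to qd = 15 - 2p and qs = 5p - 23.
New equilibrium: 15 - 2p = 5p - 23 ⇒ 38 = 7p ⇒ p = 38/7 ≈ 5.4286, q = 29/7 ≈ 4.1429.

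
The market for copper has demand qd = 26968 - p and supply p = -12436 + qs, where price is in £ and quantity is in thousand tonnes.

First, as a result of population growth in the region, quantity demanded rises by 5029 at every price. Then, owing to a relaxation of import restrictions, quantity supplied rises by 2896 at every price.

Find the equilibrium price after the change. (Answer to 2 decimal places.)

Original equilibrium: 26968 - p = p + 12436 gives 14532 = 2p, so p = 7266 and q = 19702.
The shock moves the curves to qd = 31997 - p and qs = p + 15332.
Setting them equal: 31997 - p = p + 15332 → 16665 = 2p, so p = 8332.5 and q = 23664.5.

8332.50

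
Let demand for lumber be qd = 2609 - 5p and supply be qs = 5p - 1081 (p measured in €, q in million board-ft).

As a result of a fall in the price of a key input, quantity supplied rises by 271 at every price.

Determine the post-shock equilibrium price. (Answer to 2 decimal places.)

Initially, 2609 - 5p = 5p - 1081, so 3690 = 10p and p = 369, q = 764.
The shock moves the curves to qd = 2609 - 5p and qs = 5p - 810.
Clearing the new market: 2609 - 5p = 5p - 810, so p = 341.9 and q = 899.5.

341.90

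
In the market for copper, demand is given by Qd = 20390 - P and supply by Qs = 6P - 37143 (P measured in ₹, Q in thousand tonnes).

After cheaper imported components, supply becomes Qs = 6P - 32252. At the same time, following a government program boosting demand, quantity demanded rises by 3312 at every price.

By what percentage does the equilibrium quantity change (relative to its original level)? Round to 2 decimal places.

Solve the original market: 20390 - P = 6P - 37143, hence P = 8219 and Q = 12171.
After the shift, demand is Qd = 23702 - P and supply is Qs = 6P - 32252.
Equate the new curves: 23702 - P = 6P - 32252, giving 55954 = 7P, P = 55954/7 ≈ 7993.4286, Q = 109960/7 ≈ 15708.5714.
%ΔQ = (15708.5714 − 12171) / 12171 × 100 = +29.07%.

+29.07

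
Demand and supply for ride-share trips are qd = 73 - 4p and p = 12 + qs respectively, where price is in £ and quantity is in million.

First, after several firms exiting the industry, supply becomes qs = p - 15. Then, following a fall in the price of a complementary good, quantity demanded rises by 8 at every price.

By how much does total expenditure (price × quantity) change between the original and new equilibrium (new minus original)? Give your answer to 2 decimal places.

-4.36

Solve the original market: 73 - 4p = p - 12, hence p = 17 and q = 5.
The shock moves the curves to qd = 81 - 4p and qs = p - 15.
New equilibrium: 81 - 4p = p - 15 ⇒ 96 = 5p ⇒ p = 19.2, q = 4.2.
Expenditure moves from 17×5 = 85 to 19.2×4.2 = 80.64; change = -4.36.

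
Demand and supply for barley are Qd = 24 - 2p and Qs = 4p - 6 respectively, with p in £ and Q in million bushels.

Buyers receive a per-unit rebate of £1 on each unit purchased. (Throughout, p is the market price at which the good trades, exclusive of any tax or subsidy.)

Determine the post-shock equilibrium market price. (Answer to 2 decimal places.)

Solve the original market: 24 - 2p = 4p - 6, hence p = 5 and Q = 14.
Since buyers' out-of-pocket price is the market price minus the rebate, the effective demand curve becomes Qd = 26 - 2p.
Setting them equal: 26 - 2p = 4p - 6 → 32 = 6p, so p = 16/3 ≈ 5.3333 and Q = 46/3 ≈ 15.3333.

5.33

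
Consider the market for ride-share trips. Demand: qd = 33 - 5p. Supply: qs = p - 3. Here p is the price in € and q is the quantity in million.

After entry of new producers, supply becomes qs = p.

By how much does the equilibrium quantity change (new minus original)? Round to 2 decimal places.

Before the shock: 33 - 5p = p - 3 ⇒ 36 = 6p ⇒ p = 6, q = 3.
The shock moves the curves to qd = 33 - 5p and qs = p.
Clearing the new market: 33 - 5p = p, so p = 5.5 and q = 5.5.
Δq = 5.5 − 3 = +2.50.

+2.50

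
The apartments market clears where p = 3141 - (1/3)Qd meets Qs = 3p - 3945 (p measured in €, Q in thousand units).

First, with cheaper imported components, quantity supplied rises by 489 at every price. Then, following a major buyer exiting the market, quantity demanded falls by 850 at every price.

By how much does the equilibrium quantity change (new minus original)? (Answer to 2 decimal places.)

-180.50

Original equilibrium: 9423 - 3p = 3p - 3945 gives 13368 = 6p, so p = 2228 and Q = 2739.
The shock moves the curves to Qd = 8573 - 3p and Qs = 3p - 3456.
Equate the new curves: 8573 - 3p = 3p - 3456, giving 12029 = 6p, p = 12029/6 ≈ 2004.8333, Q = 2558.5.
ΔQ = 2558.5 − 2739 = -180.50.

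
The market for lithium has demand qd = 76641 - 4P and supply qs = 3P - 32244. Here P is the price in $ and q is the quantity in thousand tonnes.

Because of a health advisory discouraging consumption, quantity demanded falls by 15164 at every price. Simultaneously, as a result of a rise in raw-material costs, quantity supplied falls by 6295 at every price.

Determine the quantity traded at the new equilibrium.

Original equilibrium: 76641 - 4P = 3P - 32244 gives 108885 = 7P, so P = 15555 and q = 14421.
With the change applied: demand qd = 61477 - 4P, supply qs = 3P - 38539.
New equilibrium: 61477 - 4P = 3P - 38539 ⇒ 100016 = 7P ⇒ P = 14288, q = 4325.

4325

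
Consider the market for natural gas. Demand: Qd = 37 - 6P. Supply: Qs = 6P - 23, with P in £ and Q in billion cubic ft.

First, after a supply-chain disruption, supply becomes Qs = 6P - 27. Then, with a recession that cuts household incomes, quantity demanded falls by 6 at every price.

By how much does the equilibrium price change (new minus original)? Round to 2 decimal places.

-0.17

Solve the original market: 37 - 6P = 6P - 23, hence P = 5 and Q = 7.
The shock moves the curves to Qd = 31 - 6P and Qs = 6P - 27.
Clearing the new market: 31 - 6P = 6P - 27, so P = 29/6 ≈ 4.8333 and Q = 2.
ΔP = 4.8333 − 5 = -0.17.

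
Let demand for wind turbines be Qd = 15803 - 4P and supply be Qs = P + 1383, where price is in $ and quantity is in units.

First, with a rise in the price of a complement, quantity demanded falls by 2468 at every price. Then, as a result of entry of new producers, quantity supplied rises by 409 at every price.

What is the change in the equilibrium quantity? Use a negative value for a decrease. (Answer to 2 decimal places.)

Original equilibrium: 15803 - 4P = P + 1383 gives 14420 = 5P, so P = 2884 and Q = 4267.
After the shift, demand is Qd = 13335 - 4P and supply is Qs = P + 1792.
Setting them equal: 13335 - 4P = P + 1792 → 11543 = 5P, so P = 2308.6 and Q = 4100.6.
ΔQ = 4100.6 − 4267 = -166.40.

-166.40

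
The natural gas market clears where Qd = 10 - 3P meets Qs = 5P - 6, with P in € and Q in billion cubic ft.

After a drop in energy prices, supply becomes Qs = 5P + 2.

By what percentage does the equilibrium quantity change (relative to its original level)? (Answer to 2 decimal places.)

Solve the original market: 10 - 3P = 5P - 6, hence P = 2 and Q = 4.
After the shift, demand is Qd = 10 - 3P and supply is Qs = 5P + 2.
Clearing the new market: 10 - 3P = 5P + 2, so P = 1 and Q = 7.
%ΔQ = (7 − 4) / 4 × 100 = +75.00%.

+75.00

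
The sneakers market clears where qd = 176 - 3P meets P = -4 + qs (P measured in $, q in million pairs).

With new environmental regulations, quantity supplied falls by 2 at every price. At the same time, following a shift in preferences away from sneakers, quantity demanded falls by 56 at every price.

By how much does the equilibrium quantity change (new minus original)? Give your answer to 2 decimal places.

-15.50

Solve the original market: 176 - 3P = P + 4, hence P = 43 and q = 47.
With the change applied: demand qd = 120 - 3P, supply qs = P + 2.
Setting them equal: 120 - 3P = P + 2 → 118 = 4P, so P = 29.5 and q = 31.5.
Δq = 31.5 − 47 = -15.50.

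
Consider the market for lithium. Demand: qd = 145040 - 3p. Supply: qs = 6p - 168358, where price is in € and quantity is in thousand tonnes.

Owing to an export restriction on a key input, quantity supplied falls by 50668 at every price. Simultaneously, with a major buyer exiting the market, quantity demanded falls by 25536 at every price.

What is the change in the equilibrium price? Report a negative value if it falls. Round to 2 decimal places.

Before the shock: 145040 - 3p = 6p - 168358 ⇒ 313398 = 9p ⇒ p = 34822, q = 40574.
The new curves are qd = 119504 - 3p (demand) and qs = 6p - 219026 (supply).
Clearing the new market: 119504 - 3p = 6p - 219026, so p = 338530/9 ≈ 37614.4444 and q = 19982/3 ≈ 6660.6667.
Δp = 37614.4444 − 34822 = +2792.44.

+2792.44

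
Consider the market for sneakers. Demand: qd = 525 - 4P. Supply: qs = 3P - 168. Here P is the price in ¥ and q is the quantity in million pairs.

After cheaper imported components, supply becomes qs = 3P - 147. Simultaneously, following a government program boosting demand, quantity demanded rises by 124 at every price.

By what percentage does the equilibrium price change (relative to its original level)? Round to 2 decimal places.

Initially, 525 - 4P = 3P - 168, so 693 = 7P and P = 99, q = 129.
The shock moves the curves to qd = 649 - 4P and qs = 3P - 147.
Clearing the new market: 649 - 4P = 3P - 147, so P = 796/7 ≈ 113.7143 and q = 1359/7 ≈ 194.1429.
%ΔP = (113.7143 − 99) / 99 × 100 = +14.86%.

+14.86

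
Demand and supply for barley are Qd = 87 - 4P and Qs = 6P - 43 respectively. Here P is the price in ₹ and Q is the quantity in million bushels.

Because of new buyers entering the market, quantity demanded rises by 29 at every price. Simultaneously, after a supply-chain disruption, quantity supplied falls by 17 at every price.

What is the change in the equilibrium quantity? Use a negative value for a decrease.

+10.6

Original equilibrium: 87 - 4P = 6P - 43 gives 130 = 10P, so P = 13 and Q = 35.
With the change applied: demand Qd = 116 - 4P, supply Qs = 6P - 60.
New equilibrium: 116 - 4P = 6P - 60 ⇒ 176 = 10P ⇒ P = 17.6, Q = 45.6.
ΔQ = 45.6 − 35 = +10.6.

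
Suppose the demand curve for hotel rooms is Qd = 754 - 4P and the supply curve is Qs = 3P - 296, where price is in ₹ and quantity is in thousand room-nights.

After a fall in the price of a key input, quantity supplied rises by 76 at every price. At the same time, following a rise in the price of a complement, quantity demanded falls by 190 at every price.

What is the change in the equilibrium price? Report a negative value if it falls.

Original equilibrium: 754 - 4P = 3P - 296 gives 1050 = 7P, so P = 150 and Q = 154.
The shock moves the curves to Qd = 564 - 4P and Qs = 3P - 220.
Setting them equal: 564 - 4P = 3P - 220 → 784 = 7P, so P = 112 and Q = 116.
ΔP = 112 − 150 = -38.

-38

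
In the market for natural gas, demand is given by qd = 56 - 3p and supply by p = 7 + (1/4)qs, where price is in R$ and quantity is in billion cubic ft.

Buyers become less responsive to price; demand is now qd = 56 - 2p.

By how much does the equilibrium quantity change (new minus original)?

Original equilibrium: 56 - 3p = 4p - 28 gives 84 = 7p, so p = 12 and q = 20.
After the shift, demand is qd = 56 - 2p and supply is qs = 4p - 28.
Setting them equal: 56 - 2p = 4p - 28 → 84 = 6p, so p = 14 and q = 28.
Δq = 28 − 20 = +8.

+8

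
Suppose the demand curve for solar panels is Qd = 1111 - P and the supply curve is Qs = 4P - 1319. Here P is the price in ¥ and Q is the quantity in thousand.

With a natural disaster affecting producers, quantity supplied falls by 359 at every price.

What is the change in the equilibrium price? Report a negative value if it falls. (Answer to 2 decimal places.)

Before the shock: 1111 - P = 4P - 1319 ⇒ 2430 = 5P ⇒ P = 486, Q = 625.
The shock moves the curves to Qd = 1111 - P and Qs = 4P - 1678.
Clearing the new market: 1111 - P = 4P - 1678, so P = 557.8 and Q = 553.2.
ΔP = 557.8 − 486 = +71.80.

+71.80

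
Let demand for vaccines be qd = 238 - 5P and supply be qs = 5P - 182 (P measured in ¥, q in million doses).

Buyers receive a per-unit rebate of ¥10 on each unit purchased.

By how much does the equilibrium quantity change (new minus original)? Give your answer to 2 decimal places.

Initially, 238 - 5P = 5P - 182, so 420 = 10P and P = 42, q = 28.
Since buyers' out-of-pocket price is the market price minus the rebate, the effective demand curve becomes qd = 288 - 5P.
Setting them equal: 288 - 5P = 5P - 182 → 470 = 10P, so P = 47 and q = 53.
Δq = 53 − 28 = +25.00.

+25.00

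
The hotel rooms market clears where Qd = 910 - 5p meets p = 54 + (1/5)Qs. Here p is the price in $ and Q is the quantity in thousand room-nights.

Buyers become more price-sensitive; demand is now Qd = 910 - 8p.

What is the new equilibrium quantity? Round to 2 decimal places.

183.85

Initially, 910 - 5p = 5p - 270, so 1180 = 10p and p = 118, Q = 320.
With the change applied: demand Qd = 910 - 8p, supply Qs = 5p - 270.
Equate the new curves: 910 - 8p = 5p - 270, giving 1180 = 13p, p = 1180/13 ≈ 90.7692, Q = 2390/13 ≈ 183.8462.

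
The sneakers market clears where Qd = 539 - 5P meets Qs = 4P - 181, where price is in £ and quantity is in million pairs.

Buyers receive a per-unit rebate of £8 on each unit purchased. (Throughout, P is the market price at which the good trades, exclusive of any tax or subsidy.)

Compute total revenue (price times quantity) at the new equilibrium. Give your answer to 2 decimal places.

Original equilibrium: 539 - 5P = 4P - 181 gives 720 = 9P, so P = 80 and Q = 139.
Since buyers' out-of-pocket price is the market price minus the rebate, the effective demand curve becomes Qd = 579 - 5P.
Equate the new curves: 579 - 5P = 4P - 181, giving 760 = 9P, P = 760/9 ≈ 84.4444, Q = 1411/9 ≈ 156.7778.
New expenditure = 84.4444 × 156.7778 = 13239.01.

13239.01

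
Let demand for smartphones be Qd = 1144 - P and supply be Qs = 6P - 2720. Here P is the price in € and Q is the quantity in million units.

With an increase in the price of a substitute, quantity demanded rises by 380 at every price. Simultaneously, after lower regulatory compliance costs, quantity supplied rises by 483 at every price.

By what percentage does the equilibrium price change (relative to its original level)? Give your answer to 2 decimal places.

-2.67

Initially, 1144 - P = 6P - 2720, so 3864 = 7P and P = 552, Q = 592.
With the change applied: demand Qd = 1524 - P, supply Qs = 6P - 2237.
Clearing the new market: 1524 - P = 6P - 2237, so P = 3761/7 ≈ 537.2857 and Q = 6907/7 ≈ 986.7143.
%ΔP = (537.2857 − 552) / 552 × 100 = -2.67%.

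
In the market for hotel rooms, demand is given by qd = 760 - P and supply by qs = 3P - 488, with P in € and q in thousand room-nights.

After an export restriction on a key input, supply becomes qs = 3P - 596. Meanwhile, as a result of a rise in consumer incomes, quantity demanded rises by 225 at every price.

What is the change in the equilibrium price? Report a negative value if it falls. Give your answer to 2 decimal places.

Before the shock: 760 - P = 3P - 488 ⇒ 1248 = 4P ⇒ P = 312, q = 448.
The shock moves the curves to qd = 985 - P and qs = 3P - 596.
Clearing the new market: 985 - P = 3P - 596, so P = 395.25 and q = 589.75.
ΔP = 395.25 − 312 = +83.25.

+83.25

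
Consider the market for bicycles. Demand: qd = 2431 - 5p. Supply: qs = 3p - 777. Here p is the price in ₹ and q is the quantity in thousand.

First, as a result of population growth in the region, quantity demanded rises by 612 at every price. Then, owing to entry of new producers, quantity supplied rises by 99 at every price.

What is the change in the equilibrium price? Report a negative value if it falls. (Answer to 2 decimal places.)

Solve the original market: 2431 - 5p = 3p - 777, hence p = 401 and q = 426.
The new curves are qd = 3043 - 5p (demand) and qs = 3p - 678 (supply).
New equilibrium: 3043 - 5p = 3p - 678 ⇒ 3721 = 8p ⇒ p = 465.125, q = 717.375.
Δp = 465.125 − 401 = +64.13.

+64.13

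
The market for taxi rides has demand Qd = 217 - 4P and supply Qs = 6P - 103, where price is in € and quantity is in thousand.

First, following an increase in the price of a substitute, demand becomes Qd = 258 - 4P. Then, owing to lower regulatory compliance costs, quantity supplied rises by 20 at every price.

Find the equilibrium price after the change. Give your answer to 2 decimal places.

34.10

Solve the original market: 217 - 4P = 6P - 103, hence P = 32 and Q = 89.
The shock moves the curves to Qd = 258 - 4P and Qs = 6P - 83.
Setting them equal: 258 - 4P = 6P - 83 → 341 = 10P, so P = 34.1 and Q = 121.6.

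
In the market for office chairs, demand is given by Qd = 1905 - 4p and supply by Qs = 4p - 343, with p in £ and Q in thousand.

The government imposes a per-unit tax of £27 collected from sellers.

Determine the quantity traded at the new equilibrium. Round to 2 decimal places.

727.00

Initially, 1905 - 4p = 4p - 343, so 2248 = 8p and p = 281, Q = 781.
Since sellers keep the price net of the tax, the effective supply curve becomes Qs = 4p - 451.
Clearing the new market: 1905 - 4p = 4p - 451, so p = 294.5 and Q = 727.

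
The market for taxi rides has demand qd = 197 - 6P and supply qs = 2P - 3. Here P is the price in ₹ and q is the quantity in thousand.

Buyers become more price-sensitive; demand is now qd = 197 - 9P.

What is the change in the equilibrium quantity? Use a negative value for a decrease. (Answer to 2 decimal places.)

-13.64

Before the shock: 197 - 6P = 2P - 3 ⇒ 200 = 8P ⇒ P = 25, q = 47.
After the shift, demand is qd = 197 - 9P and supply is qs = 2P - 3.
Setting them equal: 197 - 9P = 2P - 3 → 200 = 11P, so P = 200/11 ≈ 18.1818 and q = 367/11 ≈ 33.3636.
Δq = 33.3636 − 47 = -13.64.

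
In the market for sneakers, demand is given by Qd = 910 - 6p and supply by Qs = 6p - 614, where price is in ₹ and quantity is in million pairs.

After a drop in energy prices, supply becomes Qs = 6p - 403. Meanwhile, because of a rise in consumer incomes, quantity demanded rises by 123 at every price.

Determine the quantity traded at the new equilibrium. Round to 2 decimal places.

Solve the original market: 910 - 6p = 6p - 614, hence p = 127 and Q = 148.
The shock moves the curves to Qd = 1033 - 6p and Qs = 6p - 403.
Setting them equal: 1033 - 6p = 6p - 403 → 1436 = 12p, so p = 359/3 ≈ 119.6667 and Q = 315.

315.00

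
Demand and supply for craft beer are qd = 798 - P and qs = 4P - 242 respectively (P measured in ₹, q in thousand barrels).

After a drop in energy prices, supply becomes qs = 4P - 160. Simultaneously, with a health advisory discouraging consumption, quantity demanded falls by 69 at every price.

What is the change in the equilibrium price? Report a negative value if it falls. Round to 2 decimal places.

-30.20

Initially, 798 - P = 4P - 242, so 1040 = 5P and P = 208, q = 590.
The new curves are qd = 729 - P (demand) and qs = 4P - 160 (supply).
Setting them equal: 729 - P = 4P - 160 → 889 = 5P, so P = 177.8 and q = 551.2.
ΔP = 177.8 − 208 = -30.20.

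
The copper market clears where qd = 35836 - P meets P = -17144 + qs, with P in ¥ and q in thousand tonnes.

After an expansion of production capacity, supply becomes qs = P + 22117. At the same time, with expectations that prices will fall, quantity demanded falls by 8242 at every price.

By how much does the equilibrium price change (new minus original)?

-6607.5

Before the shock: 35836 - P = P + 17144 ⇒ 18692 = 2P ⇒ P = 9346, q = 26490.
With the change applied: demand qd = 27594 - P, supply qs = P + 22117.
Clearing the new market: 27594 - P = P + 22117, so P = 2738.5 and q = 24855.5.
ΔP = 2738.5 − 9346 = -6607.5.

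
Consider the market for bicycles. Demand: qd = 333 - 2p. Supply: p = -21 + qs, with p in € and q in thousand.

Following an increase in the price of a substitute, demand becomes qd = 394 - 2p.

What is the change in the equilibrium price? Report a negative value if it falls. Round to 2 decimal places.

+20.33

Initially, 333 - 2p = p + 21, so 312 = 3p and p = 104, q = 125.
The new curves are qd = 394 - 2p (demand) and qs = p + 21 (supply).
Clearing the new market: 394 - 2p = p + 21, so p = 373/3 ≈ 124.3333 and q = 436/3 ≈ 145.3333.
Δp = 124.3333 − 104 = +20.33.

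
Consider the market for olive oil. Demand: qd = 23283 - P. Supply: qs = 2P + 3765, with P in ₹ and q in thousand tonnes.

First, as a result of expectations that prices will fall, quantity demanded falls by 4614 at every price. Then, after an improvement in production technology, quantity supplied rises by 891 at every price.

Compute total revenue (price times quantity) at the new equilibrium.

65384658

Original equilibrium: 23283 - P = 2P + 3765 gives 19518 = 3P, so P = 6506 and q = 16777.
The new curves are qd = 18669 - P (demand) and qs = 2P + 4656 (supply).
Clearing the new market: 18669 - P = 2P + 4656, so P = 4671 and q = 13998.
New expenditure = 4671 × 13998 = 65384658.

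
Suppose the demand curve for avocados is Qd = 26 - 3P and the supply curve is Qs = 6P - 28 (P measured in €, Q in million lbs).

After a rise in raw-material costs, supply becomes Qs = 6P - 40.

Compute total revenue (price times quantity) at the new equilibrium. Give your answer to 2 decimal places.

29.33

Before the shock: 26 - 3P = 6P - 28 ⇒ 54 = 9P ⇒ P = 6, Q = 8.
With the change applied: demand Qd = 26 - 3P, supply Qs = 6P - 40.
Clearing the new market: 26 - 3P = 6P - 40, so P = 22/3 ≈ 7.3333 and Q = 4.
New expenditure = 7.3333 × 4 = 29.33.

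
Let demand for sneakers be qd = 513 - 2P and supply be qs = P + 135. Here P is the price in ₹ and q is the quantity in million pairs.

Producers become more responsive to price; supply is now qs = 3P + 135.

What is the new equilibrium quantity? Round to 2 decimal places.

Initially, 513 - 2P = P + 135, so 378 = 3P and P = 126, q = 261.
With the change applied: demand qd = 513 - 2P, supply qs = 3P + 135.
New equilibrium: 513 - 2P = 3P + 135 ⇒ 378 = 5P ⇒ P = 75.6, q = 361.8.

361.80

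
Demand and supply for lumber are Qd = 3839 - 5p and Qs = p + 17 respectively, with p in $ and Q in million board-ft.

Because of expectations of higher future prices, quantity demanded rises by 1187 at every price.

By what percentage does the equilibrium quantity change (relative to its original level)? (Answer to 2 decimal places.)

+30.25

Original equilibrium: 3839 - 5p = p + 17 gives 3822 = 6p, so p = 637 and Q = 654.
The shock moves the curves to Qd = 5026 - 5p and Qs = p + 17.
Clearing the new market: 5026 - 5p = p + 17, so p = 5009/6 ≈ 834.8333 and Q = 5111/6 ≈ 851.8333.
%ΔQ = (851.8333 − 654) / 654 × 100 = +30.25%.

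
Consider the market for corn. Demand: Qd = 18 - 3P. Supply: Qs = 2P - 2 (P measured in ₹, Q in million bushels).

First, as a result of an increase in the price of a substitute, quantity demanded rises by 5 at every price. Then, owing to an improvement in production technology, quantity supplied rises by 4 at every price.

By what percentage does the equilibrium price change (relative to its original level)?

+5

Before the shock: 18 - 3P = 2P - 2 ⇒ 20 = 5P ⇒ P = 4, Q = 6.
With the change applied: demand Qd = 23 - 3P, supply Qs = 2P + 2.
Clearing the new market: 23 - 3P = 2P + 2, so P = 4.2 and Q = 10.4.
%ΔP = (4.2 − 4) / 4 × 100 = +5%.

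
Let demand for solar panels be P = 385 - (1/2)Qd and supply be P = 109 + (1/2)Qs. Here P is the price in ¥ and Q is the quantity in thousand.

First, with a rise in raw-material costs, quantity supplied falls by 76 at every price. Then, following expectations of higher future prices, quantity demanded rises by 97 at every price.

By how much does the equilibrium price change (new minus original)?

Initially, 770 - 2P = 2P - 218, so 988 = 4P and P = 247, Q = 276.
With the change applied: demand Qd = 867 - 2P, supply Qs = 2P - 294.
Setting them equal: 867 - 2P = 2P - 294 → 1161 = 4P, so P = 290.25 and Q = 286.5.
ΔP = 290.25 − 247 = +43.25.

+43.25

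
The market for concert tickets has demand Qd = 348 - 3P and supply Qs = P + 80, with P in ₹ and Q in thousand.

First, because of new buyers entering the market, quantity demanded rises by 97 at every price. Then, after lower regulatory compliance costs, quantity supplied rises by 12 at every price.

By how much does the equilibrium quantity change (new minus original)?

+33.25

Original equilibrium: 348 - 3P = P + 80 gives 268 = 4P, so P = 67 and Q = 147.
After the shift, demand is Qd = 445 - 3P and supply is Qs = P + 92.
Setting them equal: 445 - 3P = P + 92 → 353 = 4P, so P = 88.25 and Q = 180.25.
ΔQ = 180.25 − 147 = +33.25.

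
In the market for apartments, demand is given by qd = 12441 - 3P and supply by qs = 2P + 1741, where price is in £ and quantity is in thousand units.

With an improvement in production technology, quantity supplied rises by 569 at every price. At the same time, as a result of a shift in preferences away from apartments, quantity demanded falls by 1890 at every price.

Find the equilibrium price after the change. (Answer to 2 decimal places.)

Original equilibrium: 12441 - 3P = 2P + 1741 gives 10700 = 5P, so P = 2140 and q = 6021.
With the change applied: demand qd = 10551 - 3P, supply qs = 2P + 2310.
Setting them equal: 10551 - 3P = 2P + 2310 → 8241 = 5P, so P = 1648.2 and q = 5606.4.

1648.20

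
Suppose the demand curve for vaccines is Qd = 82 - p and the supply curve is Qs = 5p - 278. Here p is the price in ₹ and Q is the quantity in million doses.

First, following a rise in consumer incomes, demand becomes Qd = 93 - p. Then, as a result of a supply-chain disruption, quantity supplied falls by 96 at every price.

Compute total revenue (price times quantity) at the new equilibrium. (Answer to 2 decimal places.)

1180.47

Original equilibrium: 82 - p = 5p - 278 gives 360 = 6p, so p = 60 and Q = 22.
With the change applied: demand Qd = 93 - p, supply Qs = 5p - 374.
Clearing the new market: 93 - p = 5p - 374, so p = 467/6 ≈ 77.8333 and Q = 91/6 ≈ 15.1667.
New expenditure = 77.8333 × 15.1667 = 1180.47.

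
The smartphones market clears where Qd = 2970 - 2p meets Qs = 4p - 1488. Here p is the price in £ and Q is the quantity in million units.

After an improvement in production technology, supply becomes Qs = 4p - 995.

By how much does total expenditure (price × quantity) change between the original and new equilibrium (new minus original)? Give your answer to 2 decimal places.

Before the shock: 2970 - 2p = 4p - 1488 ⇒ 4458 = 6p ⇒ p = 743, Q = 1484.
The new curves are Qd = 2970 - 2p (demand) and Qs = 4p - 995 (supply).
Clearing the new market: 2970 - 2p = 4p - 995, so p = 3965/6 ≈ 660.8333 and Q = 4945/3 ≈ 1648.3333.
Expenditure moves from 743×1484 = 1102612 to 660.8333×1648.3333 = 1089273.6111; change = -13338.39.

-13338.39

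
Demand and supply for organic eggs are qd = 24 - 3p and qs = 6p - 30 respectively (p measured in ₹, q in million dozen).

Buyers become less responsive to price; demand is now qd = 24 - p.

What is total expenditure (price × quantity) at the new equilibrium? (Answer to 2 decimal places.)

125.63

Original equilibrium: 24 - 3p = 6p - 30 gives 54 = 9p, so p = 6 and q = 6.
With the change applied: demand qd = 24 - p, supply qs = 6p - 30.
Clearing the new market: 24 - p = 6p - 30, so p = 54/7 ≈ 7.7143 and q = 114/7 ≈ 16.2857.
New expenditure = 7.7143 × 16.2857 = 125.63.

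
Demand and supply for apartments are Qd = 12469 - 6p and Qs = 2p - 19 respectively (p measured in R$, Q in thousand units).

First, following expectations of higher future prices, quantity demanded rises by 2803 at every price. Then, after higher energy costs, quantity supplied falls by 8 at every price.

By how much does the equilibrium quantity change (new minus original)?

Original equilibrium: 12469 - 6p = 2p - 19 gives 12488 = 8p, so p = 1561 and Q = 3103.
After the shift, demand is Qd = 15272 - 6p and supply is Qs = 2p - 27.
Setting them equal: 15272 - 6p = 2p - 27 → 15299 = 8p, so p = 1912.375 and Q = 3797.75.
ΔQ = 3797.75 − 3103 = +694.75.

+694.75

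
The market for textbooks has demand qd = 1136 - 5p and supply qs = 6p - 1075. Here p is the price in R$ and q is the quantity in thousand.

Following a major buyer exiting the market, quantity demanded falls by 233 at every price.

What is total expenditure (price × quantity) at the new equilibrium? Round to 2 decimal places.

Solve the original market: 1136 - 5p = 6p - 1075, hence p = 201 and q = 131.
The new curves are qd = 903 - 5p (demand) and qs = 6p - 1075 (supply).
New equilibrium: 903 - 5p = 6p - 1075 ⇒ 1978 = 11p ⇒ p = 1978/11 ≈ 179.8182, q = 43/11 ≈ 3.9091.
New expenditure = 179.8182 × 3.9091 = 702.93.

702.93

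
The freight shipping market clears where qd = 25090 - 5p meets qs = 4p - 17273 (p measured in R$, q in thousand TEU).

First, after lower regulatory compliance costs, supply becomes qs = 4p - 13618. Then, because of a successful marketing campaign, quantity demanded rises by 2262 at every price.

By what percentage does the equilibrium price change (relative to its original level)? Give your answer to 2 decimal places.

-3.29

Solve the original market: 25090 - 5p = 4p - 17273, hence p = 4707 and q = 1555.
With the change applied: demand qd = 27352 - 5p, supply qs = 4p - 13618.
Clearing the new market: 27352 - 5p = 4p - 13618, so p = 40970/9 ≈ 4552.2222 and q = 41318/9 ≈ 4590.8889.
%Δp = (4552.2222 − 4707) / 4707 × 100 = -3.29%.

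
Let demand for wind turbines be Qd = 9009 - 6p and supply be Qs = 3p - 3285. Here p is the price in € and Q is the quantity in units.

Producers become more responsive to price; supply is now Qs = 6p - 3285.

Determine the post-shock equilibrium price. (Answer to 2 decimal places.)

1024.50

Solve the original market: 9009 - 6p = 3p - 3285, hence p = 1366 and Q = 813.
With the change applied: demand Qd = 9009 - 6p, supply Qs = 6p - 3285.
New equilibrium: 9009 - 6p = 6p - 3285 ⇒ 12294 = 12p ⇒ p = 1024.5, Q = 2862.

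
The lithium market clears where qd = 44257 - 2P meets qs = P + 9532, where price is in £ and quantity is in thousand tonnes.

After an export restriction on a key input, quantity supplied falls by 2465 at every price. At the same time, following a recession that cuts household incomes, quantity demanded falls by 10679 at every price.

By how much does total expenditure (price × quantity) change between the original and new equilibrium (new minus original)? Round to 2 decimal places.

Initially, 44257 - 2P = P + 9532, so 34725 = 3P and P = 11575, q = 21107.
The shock moves the curves to qd = 33578 - 2P and qs = P + 7067.
New equilibrium: 33578 - 2P = P + 7067 ⇒ 26511 = 3P ⇒ P = 8837, q = 15904.
Expenditure moves from 11575×21107 = 244313525 to 8837×15904 = 140543648; change = -103769877.00.

-103769877.00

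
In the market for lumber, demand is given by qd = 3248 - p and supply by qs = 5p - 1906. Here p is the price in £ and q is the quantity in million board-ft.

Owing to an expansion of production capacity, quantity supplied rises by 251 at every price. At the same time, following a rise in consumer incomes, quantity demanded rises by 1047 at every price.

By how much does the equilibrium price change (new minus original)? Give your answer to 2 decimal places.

+132.67

Solve the original market: 3248 - p = 5p - 1906, hence p = 859 and q = 2389.
After the shift, demand is qd = 4295 - p and supply is qs = 5p - 1655.
New equilibrium: 4295 - p = 5p - 1655 ⇒ 5950 = 6p ⇒ p = 2975/3 ≈ 991.6667, q = 9910/3 ≈ 3303.3333.
Δp = 991.6667 − 859 = +132.67.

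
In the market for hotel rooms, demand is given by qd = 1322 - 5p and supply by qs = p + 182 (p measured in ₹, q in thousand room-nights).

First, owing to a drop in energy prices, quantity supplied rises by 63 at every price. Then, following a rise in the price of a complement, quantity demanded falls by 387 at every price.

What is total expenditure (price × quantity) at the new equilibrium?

41400

Solve the original market: 1322 - 5p = p + 182, hence p = 190 and q = 372.
The new curves are qd = 935 - 5p (demand) and qs = p + 245 (supply).
Setting them equal: 935 - 5p = p + 245 → 690 = 6p, so p = 115 and q = 360.
New expenditure = 115 × 360 = 41400.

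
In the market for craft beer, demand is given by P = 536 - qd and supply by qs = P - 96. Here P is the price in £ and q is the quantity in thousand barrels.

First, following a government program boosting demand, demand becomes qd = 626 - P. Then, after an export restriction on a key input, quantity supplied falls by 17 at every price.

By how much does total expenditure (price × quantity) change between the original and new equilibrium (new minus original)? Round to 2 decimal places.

+25256.75

Before the shock: 536 - P = P - 96 ⇒ 632 = 2P ⇒ P = 316, q = 220.
The shock moves the curves to qd = 626 - P and qs = P - 113.
New equilibrium: 626 - P = P - 113 ⇒ 739 = 2P ⇒ P = 369.5, q = 256.5.
Expenditure moves from 316×220 = 69520 to 369.5×256.5 = 94776.75; change = +25256.75.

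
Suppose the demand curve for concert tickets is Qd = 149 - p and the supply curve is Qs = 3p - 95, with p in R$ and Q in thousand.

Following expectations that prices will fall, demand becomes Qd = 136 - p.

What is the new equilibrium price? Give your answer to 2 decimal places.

Initially, 149 - p = 3p - 95, so 244 = 4p and p = 61, Q = 88.
The shock moves the curves to Qd = 136 - p and Qs = 3p - 95.
New equilibrium: 136 - p = 3p - 95 ⇒ 231 = 4p ⇒ p = 57.75, Q = 78.25.

57.75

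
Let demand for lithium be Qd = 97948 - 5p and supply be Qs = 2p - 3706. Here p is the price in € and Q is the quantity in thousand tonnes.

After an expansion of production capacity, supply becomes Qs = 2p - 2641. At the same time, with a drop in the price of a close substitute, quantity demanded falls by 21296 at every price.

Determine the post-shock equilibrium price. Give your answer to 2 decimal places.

Solve the original market: 97948 - 5p = 2p - 3706, hence p = 14522 and Q = 25338.
The new curves are Qd = 76652 - 5p (demand) and Qs = 2p - 2641 (supply).
Setting them equal: 76652 - 5p = 2p - 2641 → 79293 = 7p, so p = 79293/7 ≈ 11327.5714 and Q = 140099/7 ≈ 20014.1429.

11327.57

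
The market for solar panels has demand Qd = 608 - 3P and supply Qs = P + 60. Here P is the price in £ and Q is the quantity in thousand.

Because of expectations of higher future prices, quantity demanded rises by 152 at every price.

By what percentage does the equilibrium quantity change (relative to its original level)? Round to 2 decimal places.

+19.29

Before the shock: 608 - 3P = P + 60 ⇒ 548 = 4P ⇒ P = 137, Q = 197.
The new curves are Qd = 760 - 3P (demand) and Qs = P + 60 (supply).
Clearing the new market: 760 - 3P = P + 60, so P = 175 and Q = 235.
%ΔQ = (235 − 197) / 197 × 100 = +19.29%.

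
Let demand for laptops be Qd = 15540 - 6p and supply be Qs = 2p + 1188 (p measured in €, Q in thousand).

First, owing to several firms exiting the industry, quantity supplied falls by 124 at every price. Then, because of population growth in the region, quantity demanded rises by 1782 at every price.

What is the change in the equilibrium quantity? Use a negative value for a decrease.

+352.5

Before the shock: 15540 - 6p = 2p + 1188 ⇒ 14352 = 8p ⇒ p = 1794, Q = 4776.
The new curves are Qd = 17322 - 6p (demand) and Qs = 2p + 1064 (supply).
Equate the new curves: 17322 - 6p = 2p + 1064, giving 16258 = 8p, p = 2032.25, Q = 5128.5.
ΔQ = 5128.5 − 4776 = +352.5.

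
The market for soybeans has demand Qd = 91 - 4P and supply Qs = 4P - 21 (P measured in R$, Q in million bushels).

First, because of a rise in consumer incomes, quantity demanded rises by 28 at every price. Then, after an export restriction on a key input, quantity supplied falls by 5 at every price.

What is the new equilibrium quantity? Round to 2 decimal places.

Original equilibrium: 91 - 4P = 4P - 21 gives 112 = 8P, so P = 14 and Q = 35.
After the shift, demand is Qd = 119 - 4P and supply is Qs = 4P - 26.
Setting them equal: 119 - 4P = 4P - 26 → 145 = 8P, so P = 18.125 and Q = 46.5.

46.50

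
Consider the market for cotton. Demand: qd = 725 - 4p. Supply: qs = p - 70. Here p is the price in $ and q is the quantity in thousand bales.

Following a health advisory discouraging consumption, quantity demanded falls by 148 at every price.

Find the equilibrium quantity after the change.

59.4

Initially, 725 - 4p = p - 70, so 795 = 5p and p = 159, q = 89.
After the shift, demand is qd = 577 - 4p and supply is qs = p - 70.
New equilibrium: 577 - 4p = p - 70 ⇒ 647 = 5p ⇒ p = 129.4, q = 59.4.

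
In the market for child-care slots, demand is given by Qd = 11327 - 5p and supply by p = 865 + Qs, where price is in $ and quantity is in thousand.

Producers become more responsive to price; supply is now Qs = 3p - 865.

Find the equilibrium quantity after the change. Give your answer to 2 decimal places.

Before the shock: 11327 - 5p = p - 865 ⇒ 12192 = 6p ⇒ p = 2032, Q = 1167.
With the change applied: demand Qd = 11327 - 5p, supply Qs = 3p - 865.
Clearing the new market: 11327 - 5p = 3p - 865, so p = 1524 and Q = 3707.

3707.00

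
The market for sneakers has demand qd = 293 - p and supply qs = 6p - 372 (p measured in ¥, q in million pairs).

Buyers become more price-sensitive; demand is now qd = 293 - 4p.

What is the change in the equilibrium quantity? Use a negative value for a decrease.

-171

Before the shock: 293 - p = 6p - 372 ⇒ 665 = 7p ⇒ p = 95, q = 198.
The shock moves the curves to qd = 293 - 4p and qs = 6p - 372.
Clearing the new market: 293 - 4p = 6p - 372, so p = 66.5 and q = 27.
Δq = 27 − 198 = -171.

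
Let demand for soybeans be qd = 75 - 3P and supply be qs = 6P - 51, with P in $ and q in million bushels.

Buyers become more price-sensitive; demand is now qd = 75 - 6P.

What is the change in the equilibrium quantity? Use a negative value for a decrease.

Solve the original market: 75 - 3P = 6P - 51, hence P = 14 and q = 33.
The shock moves the curves to qd = 75 - 6P and qs = 6P - 51.
Setting them equal: 75 - 6P = 6P - 51 → 126 = 12P, so P = 10.5 and q = 12.
Δq = 12 − 33 = -21.

-21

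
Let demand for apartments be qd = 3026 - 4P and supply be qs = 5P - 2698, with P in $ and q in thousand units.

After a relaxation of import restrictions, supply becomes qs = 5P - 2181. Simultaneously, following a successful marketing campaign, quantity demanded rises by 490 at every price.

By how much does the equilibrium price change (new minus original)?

-3

Before the shock: 3026 - 4P = 5P - 2698 ⇒ 5724 = 9P ⇒ P = 636, q = 482.
The new curves are qd = 3516 - 4P (demand) and qs = 5P - 2181 (supply).
Equate the new curves: 3516 - 4P = 5P - 2181, giving 5697 = 9P, P = 633, q = 984.
ΔP = 633 − 636 = -3.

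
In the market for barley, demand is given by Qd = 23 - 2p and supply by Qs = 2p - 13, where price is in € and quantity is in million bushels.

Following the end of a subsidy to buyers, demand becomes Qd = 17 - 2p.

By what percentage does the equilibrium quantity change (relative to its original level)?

Original equilibrium: 23 - 2p = 2p - 13 gives 36 = 4p, so p = 9 and Q = 5.
After the shift, demand is Qd = 17 - 2p and supply is Qs = 2p - 13.
Clearing the new market: 17 - 2p = 2p - 13, so p = 7.5 and Q = 2.
%ΔQ = (2 − 5) / 5 × 100 = -60%.

-60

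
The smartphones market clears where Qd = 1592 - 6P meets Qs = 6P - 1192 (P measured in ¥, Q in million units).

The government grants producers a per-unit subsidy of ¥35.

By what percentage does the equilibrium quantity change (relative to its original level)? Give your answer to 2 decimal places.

+52.50

Solve the original market: 1592 - 6P = 6P - 1192, hence P = 232 and Q = 200.
Since sellers receive the price plus the subsidy, the effective supply curve becomes Qs = 6P - 982.
New equilibrium: 1592 - 6P = 6P - 982 ⇒ 2574 = 12P ⇒ P = 214.5, Q = 305.
%ΔQ = (305 − 200) / 200 × 100 = +52.50%.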